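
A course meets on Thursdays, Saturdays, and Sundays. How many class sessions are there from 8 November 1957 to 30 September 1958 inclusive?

8 November 1957 is a Friday.
That's 327 days from start to end, counting both.
327 = 7 × 46 + 5, so there are 46 full weeks plus 5 extra days.
Each full week contributes 3 days from the set (Thu, Sat, Sun): 46 × 3 = 138.
The 5 extra days are Friday, Saturday, Sunday, Monday, Tuesday — 2 of them qualify.
Total: 138 + 2 = 140.

140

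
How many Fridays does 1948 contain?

53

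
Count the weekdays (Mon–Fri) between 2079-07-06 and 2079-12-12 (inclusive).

114

2079-07-06 is a Thursday.
The range spans 160 days (inclusive of both endpoints).
160 = 7 × 22 + 6, so there are 22 full weeks plus 6 extra days.
Each full week contributes 5 weekdays (Mon–Fri): 22 × 5 = 110.
The 6 extra days are Thursday, Friday, Saturday, Sunday, Monday, Tuesday — 4 of them qualify.
Total: 110 + 4 = 114.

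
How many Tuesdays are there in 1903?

52

1 January 1903 is a Thursday.
From 1 January 1903 to 31 December 1903 is 365 days inclusive.
365 = 7 × 52 + 1, so there are 52 full weeks plus 1 extra day.
Each full week contributes one Tuesday: 52 so far.
The 1 extra day is Thu — none qualify.
Total: 52 + 0 = 52.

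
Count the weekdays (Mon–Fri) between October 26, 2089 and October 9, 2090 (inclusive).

October 26, 2089 is a Wednesday.
That's 349 days from start to end, counting both.
349 = 7 × 49 + 6, so there are 49 full weeks plus 6 extra days.
Each full week contributes 5 weekdays (Mon–Fri): 49 × 5 = 245.
The 6 extra days are Wednesday, Thursday, Friday, Saturday, Sunday, Monday — 4 of them qualify.
Total: 245 + 4 = 249.

249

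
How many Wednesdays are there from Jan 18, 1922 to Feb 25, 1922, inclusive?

Jan 18, 1922 is a Wednesday.
That's 39 days from start to end, counting both.
39 = 7 × 5 + 4, so there are 5 full weeks plus 4 extra days.
Each full week contributes one Wednesday: 5 so far.
The 4 extra days are Wed, Thu, Fri, Sat — 1 of them qualifies.
Total: 5 + 1 = 6.

6 Wednesdays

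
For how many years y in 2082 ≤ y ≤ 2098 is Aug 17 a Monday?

2

Day of week of August 17 in each year:
2082: Mon ✓, 2083: Tue, 2084: Thu, 2085: Fri, 2086: Sat, 2087: Sun, 2088: Tue, 2089: Wed, 2090: Thu, 2091: Fri, 2092: Sun, 2093: Mon ✓, 2094: Tue, 2095: Wed, 2096: Fri, 2097: Sat, 2098: Sun
Mondays: 2082, 2093.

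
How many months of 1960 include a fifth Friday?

5

A month has five Fridays exactly when Friday falls within its first (length − 28) days.
Jan: 31 days, starts Fri → 5 of Fri, Sat, Sun ✓
Feb: 29 days, starts Mon → 5 of Mon
Mar: 31 days, starts Tue → 5 of Tue, Wed, Thu
Apr: 30 days, starts Fri → 5 of Fri, Sat ✓
May: 31 days, starts Sun → 5 of Sun, Mon, Tue
Jun: 30 days, starts Wed → 5 of Wed, Thu
Jul: 31 days, starts Fri → 5 of Fri, Sat, Sun ✓
Aug: 31 days, starts Mon → 5 of Mon, Tue, Wed
Sep: 30 days, starts Thu → 5 of Thu, Fri ✓
Oct: 31 days, starts Sat → 5 of Sat, Sun, Mon
Nov: 30 days, starts Tue → 5 of Tue, Wed
Dec: 31 days, starts Thu → 5 of Thu, Fri, Sat ✓
Months with five Fridays: Jan, Apr, Jul, Sep, Dec.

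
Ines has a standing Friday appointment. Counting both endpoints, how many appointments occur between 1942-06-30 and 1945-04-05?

1942-06-30 is a Tuesday.
That's 1011 days from start to end, counting both.
1011 = 7 × 144 + 3, so there are 144 full weeks plus 3 extra days.
Each full week contributes one Friday: 144 so far.
The 3 extra days are Tuesday, Wednesday, Thursday — none qualify.
Total: 144 + 0 = 144.

144 Fridays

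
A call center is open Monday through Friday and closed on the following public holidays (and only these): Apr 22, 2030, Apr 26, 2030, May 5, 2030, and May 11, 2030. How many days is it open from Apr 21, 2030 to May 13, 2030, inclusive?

14

Apr 21, 2030 is a Sunday.
From Apr 21, 2030 to May 13, 2030 is 23 days inclusive.
23 = 7 × 3 + 2, so there are 3 full weeks plus 2 extra days.
Each full week contributes 5 weekdays (Mon–Fri): 3 × 5 = 15.
The 2 extra days are Sunday, Monday — 1 of them qualifies.
Total: 15 + 1 = 16.
Holidays: Apr 22, 2030 (Mon); Apr 26, 2030 (Fri); May 5, 2030 (Sun); May 11, 2030 (Sat).
2 of the 4 holidays fall on weekdays; the rest are weekends and were already excluded.
Business days: 16 − 2 = 14.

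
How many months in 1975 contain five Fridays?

A month has five Fridays exactly when Friday falls within its first (length − 28) days.
Jan: 31 days, starts Wed → 5 of Wed, Thu, Fri ✓
Feb: 28 days, starts Sat → 5 of (none)
Mar: 31 days, starts Sat → 5 of Sat, Sun, Mon
Apr: 30 days, starts Tue → 5 of Tue, Wed
May: 31 days, starts Thu → 5 of Thu, Fri, Sat ✓
Jun: 30 days, starts Sun → 5 of Sun, Mon
Jul: 31 days, starts Tue → 5 of Tue, Wed, Thu
Aug: 31 days, starts Fri → 5 of Fri, Sat, Sun ✓
Sep: 30 days, starts Mon → 5 of Mon, Tue
Oct: 31 days, starts Wed → 5 of Wed, Thu, Fri ✓
Nov: 30 days, starts Sat → 5 of Sat, Sun
Dec: 31 days, starts Mon → 5 of Mon, Tue, Wed
Months with five Fridays: Jan, May, Aug, Oct.

4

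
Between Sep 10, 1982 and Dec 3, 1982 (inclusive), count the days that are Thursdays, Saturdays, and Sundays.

Sep 10, 1982 is a Friday.
The range spans 85 days (inclusive of both endpoints).
85 = 7 × 12 + 1, so there are 12 full weeks plus 1 extra day.
Each full week contributes 3 days from the set (Thu, Sat, Sun): 12 × 3 = 36.
The 1 extra day is Friday — none qualify.
Total: 36 + 0 = 36.

36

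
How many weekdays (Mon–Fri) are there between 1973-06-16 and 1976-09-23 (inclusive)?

854 weekdays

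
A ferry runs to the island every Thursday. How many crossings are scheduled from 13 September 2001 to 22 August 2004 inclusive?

154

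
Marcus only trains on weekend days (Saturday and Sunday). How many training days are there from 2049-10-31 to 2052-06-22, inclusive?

2049-10-31 is a Sunday.
That's 966 days from start to end, counting both.
966 = 7 × 138, so the span is exactly 138 full weeks.
Each full week contributes 2 weekend days (Sat, Sun): 138 × 2 = 276.

276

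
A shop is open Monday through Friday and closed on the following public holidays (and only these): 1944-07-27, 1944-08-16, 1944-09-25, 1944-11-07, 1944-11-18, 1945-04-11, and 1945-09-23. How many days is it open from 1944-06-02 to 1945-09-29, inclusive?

341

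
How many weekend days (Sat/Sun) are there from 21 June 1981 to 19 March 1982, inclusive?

21 June 1981 is a Sunday.
That's 272 days from start to end, counting both.
272 = 7 × 38 + 6, so there are 38 full weeks plus 6 extra days.
Each full week contributes 2 weekend days (Sat, Sun): 38 × 2 = 76.
The 6 extra days are Sunday, Monday, Tuesday, Wednesday, Thursday, Friday — 1 of them qualifies.
Total: 76 + 1 = 77.

77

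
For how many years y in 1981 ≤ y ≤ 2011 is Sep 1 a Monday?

Day of week of September 1 in each year:
1981: Tue, 1982: Wed, 1983: Thu, 1984: Sat, 1985: Sun, 1986: Mon ✓, 1987: Tue, 1988: Thu, 1989: Fri, 1990: Sat, 1991: Sun, 1992: Tue, 1993: Wed, 1994: Thu, 1995: Fri, 1996: Sun, 1997: Mon ✓, 1998: Tue, 1999: Wed, 2000: Fri, 2001: Sat, 2002: Sun, 2003: Mon ✓, 2004: Wed, 2005: Thu, 2006: Fri, 2007: Sat, 2008: Mon ✓, 2009: Tue, 2010: Wed, 2011: Thu
Mondays: 1986, 1997, 2003, 2008.

4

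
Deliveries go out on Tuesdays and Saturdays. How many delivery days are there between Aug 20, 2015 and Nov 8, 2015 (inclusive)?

Aug 20, 2015 is a Thursday.
From Aug 20, 2015 to Nov 8, 2015 is 81 days inclusive.
81 = 7 × 11 + 4, so there are 11 full weeks plus 4 extra days.
Each full week contributes 2 days from the set (Tue, Sat): 11 × 2 = 22.
The 4 extra days are Thu, Fri, Sat, Sun — 1 of them qualifies.
Total: 22 + 1 = 23.

23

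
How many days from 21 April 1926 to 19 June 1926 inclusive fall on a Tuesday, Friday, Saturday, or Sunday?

34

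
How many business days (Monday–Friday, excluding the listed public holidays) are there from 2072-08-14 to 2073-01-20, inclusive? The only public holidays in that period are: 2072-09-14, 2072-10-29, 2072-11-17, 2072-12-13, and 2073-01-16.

2072-08-14 is a Sunday.
The range spans 160 days (inclusive of both endpoints).
160 = 7 × 22 + 6, so there are 22 full weeks plus 6 extra days.
Each full week contributes 5 weekdays (Mon–Fri): 22 × 5 = 110.
The 6 extra days are Sunday, Monday, Tuesday, Wednesday, Thursday, Friday — 5 of them qualify.
Total: 110 + 5 = 115.
Holidays: 2072-09-14 (Wed); 2072-10-29 (Sat); 2072-11-17 (Thu); 2072-12-13 (Tue); 2073-01-16 (Mon).
4 of the 5 holidays fall on weekdays; the rest are weekends and were already excluded.
Business days: 115 − 4 = 111.

111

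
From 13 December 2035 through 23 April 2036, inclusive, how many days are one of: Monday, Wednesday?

13 December 2035 is a Thursday.
That's 133 days from start to end, counting both.
133 = 7 × 19, so the span is exactly 19 full weeks.
Each full week contributes 2 days from the set (Mon, Wed): 19 × 2 = 38.

38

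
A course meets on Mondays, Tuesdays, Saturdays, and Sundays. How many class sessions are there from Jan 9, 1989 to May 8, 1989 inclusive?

Jan 9, 1989 is a Monday.
From Jan 9, 1989 to May 8, 1989 is 120 days inclusive.
120 = 7 × 17 + 1, so there are 17 full weeks plus 1 extra day.
Each full week contributes 4 days from the set (Mon, Tue, Sat, Sun): 17 × 4 = 68.
The 1 extra day is Mon — 1 of them qualifies.
Total: 68 + 1 = 69.

69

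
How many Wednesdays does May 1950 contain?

5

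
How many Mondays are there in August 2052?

4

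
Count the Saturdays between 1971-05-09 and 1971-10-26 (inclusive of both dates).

24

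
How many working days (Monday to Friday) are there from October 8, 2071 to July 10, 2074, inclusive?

719 weekdays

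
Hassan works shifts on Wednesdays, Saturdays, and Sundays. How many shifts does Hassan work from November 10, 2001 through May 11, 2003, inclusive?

November 10, 2001 is a Saturday.
The range spans 548 days (inclusive of both endpoints).
548 = 7 × 78 + 2, so there are 78 full weeks plus 2 extra days.
Each full week contributes 3 days from the set (Wed, Sat, Sun): 78 × 3 = 234.
The 2 extra days are Sat, Sun — 2 of them qualify.
Total: 234 + 2 = 236.

236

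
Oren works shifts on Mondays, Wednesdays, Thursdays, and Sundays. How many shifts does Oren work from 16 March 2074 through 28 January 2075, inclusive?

16 March 2074 is a Friday.
From 16 March 2074 to 28 January 2075 is 319 days inclusive.
319 = 7 × 45 + 4, so there are 45 full weeks plus 4 extra days.
Each full week contributes 4 days from the set (Mon, Wed, Thu, Sun): 45 × 4 = 180.
The 4 extra days are Fri, Sat, Sun, Mon — 2 of them qualify.
Total: 180 + 2 = 182.

182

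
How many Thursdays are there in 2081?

52

Jan 1, 2081 is a Wednesday.
From Jan 1, 2081 to Dec 31, 2081 is 365 days inclusive.
365 = 7 × 52 + 1, so there are 52 full weeks plus 1 extra day.
Each full week contributes one Thursday: 52 so far.
The 1 extra day is Wednesday — none qualify.
Total: 52 + 0 = 52.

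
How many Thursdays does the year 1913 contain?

Jan 1, 1913 is a Wednesday.
That's 365 days from start to end, counting both.
365 = 7 × 52 + 1, so there are 52 full weeks plus 1 extra day.
Each full week contributes one Thursday: 52 so far.
The 1 extra day is Wed — none qualify.
Total: 52 + 0 = 52.

52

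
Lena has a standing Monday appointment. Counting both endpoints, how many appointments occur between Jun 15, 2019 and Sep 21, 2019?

14

Jun 15, 2019 is a Saturday.
From Jun 15, 2019 to Sep 21, 2019 is 99 days inclusive.
99 = 7 × 14 + 1, so there are 14 full weeks plus 1 extra day.
Each full week contributes one Monday: 14 so far.
The 1 extra day is Saturday — none qualify.
Total: 14 + 0 = 14.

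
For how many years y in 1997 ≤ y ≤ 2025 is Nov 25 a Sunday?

Day of week of November 25 in each year:
1997: Tue, 1998: Wed, 1999: Thu, 2000: Sat, 2001: Sun ✓, 2002: Mon, 2003: Tue, 2004: Thu, 2005: Fri, 2006: Sat, 2007: Sun ✓, 2008: Tue, 2009: Wed, 2010: Thu, 2011: Fri, 2012: Sun ✓, 2013: Mon, 2014: Tue, 2015: Wed, 2016: Fri, 2017: Sat, 2018: Sun ✓, 2019: Mon, 2020: Wed, 2021: Thu, 2022: Fri, 2023: Sat, 2024: Mon, 2025: Tue
Sundays: 2001, 2007, 2012, 2018.

4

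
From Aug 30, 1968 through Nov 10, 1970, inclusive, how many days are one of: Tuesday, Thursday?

Aug 30, 1968 is a Friday.
That's 803 days from start to end, counting both.
803 = 7 × 114 + 5, so there are 114 full weeks plus 5 extra days.
Each full week contributes 2 days from the set (Tue, Thu): 114 × 2 = 228.
The 5 extra days are Fri, Sat, Sun, Mon, Tue — 1 of them qualifies.
Total: 228 + 1 = 229.

229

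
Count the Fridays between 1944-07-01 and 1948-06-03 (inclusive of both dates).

204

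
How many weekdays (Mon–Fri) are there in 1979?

261

1979-01-01 is a Monday.
That's 365 days from start to end, counting both.
365 = 7 × 52 + 1, so there are 52 full weeks plus 1 extra day.
Each full week contributes 5 weekdays (Mon–Fri): 52 × 5 = 260.
The 1 extra day is Monday — 1 of them qualifies.
Total: 260 + 1 = 261.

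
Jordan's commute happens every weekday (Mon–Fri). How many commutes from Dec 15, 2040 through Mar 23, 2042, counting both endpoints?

330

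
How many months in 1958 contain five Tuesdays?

A month has five Tuesdays exactly when Tuesday falls within its first (length − 28) days.
Jan: 31 days, starts Wed → 5 of Wed, Thu, Fri
Feb: 28 days, starts Sat → 5 of (none)
Mar: 31 days, starts Sat → 5 of Sat, Sun, Mon
Apr: 30 days, starts Tue → 5 of Tue, Wed ✓
May: 31 days, starts Thu → 5 of Thu, Fri, Sat
Jun: 30 days, starts Sun → 5 of Sun, Mon
Jul: 31 days, starts Tue → 5 of Tue, Wed, Thu ✓
Aug: 31 days, starts Fri → 5 of Fri, Sat, Sun
Sep: 30 days, starts Mon → 5 of Mon, Tue ✓
Oct: 31 days, starts Wed → 5 of Wed, Thu, Fri
Nov: 30 days, starts Sat → 5 of Sat, Sun
Dec: 31 days, starts Mon → 5 of Mon, Tue, Wed ✓
Months with five Tuesdays: Apr, Jul, Sep, Dec.

4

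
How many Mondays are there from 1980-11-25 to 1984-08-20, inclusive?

195

1980-11-25 is a Tuesday.
That's 1365 days from start to end, counting both.
1365 = 7 × 195, so the span is exactly 195 full weeks.
Each full week contributes one Monday: 195 so far.
Total: 195.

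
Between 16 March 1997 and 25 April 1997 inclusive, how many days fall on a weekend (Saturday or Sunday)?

16 March 1997 is a Sunday.
That's 41 days from start to end, counting both.
41 = 7 × 5 + 6, so there are 5 full weeks plus 6 extra days.
Each full week contributes 2 weekend days (Sat, Sun): 5 × 2 = 10.
The 6 extra days are Sunday, Monday, Tuesday, Wednesday, Thursday, Friday — 1 of them qualifies.
Total: 10 + 1 = 11.

11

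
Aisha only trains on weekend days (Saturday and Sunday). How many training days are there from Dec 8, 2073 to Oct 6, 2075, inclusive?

192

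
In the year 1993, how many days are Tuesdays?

52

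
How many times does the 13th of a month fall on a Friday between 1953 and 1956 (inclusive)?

Friday-the-13ths by year:
1953: Feb, Mar, Nov
1954: Aug
1955: May
1956: Jan, Apr, Jul

8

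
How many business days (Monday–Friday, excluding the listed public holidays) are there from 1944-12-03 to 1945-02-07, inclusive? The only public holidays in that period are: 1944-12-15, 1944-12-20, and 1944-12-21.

1944-12-03 is a Sunday.
That's 67 days from start to end, counting both.
67 = 7 × 9 + 4, so there are 9 full weeks plus 4 extra days.
Each full week contributes 5 weekdays (Mon–Fri): 9 × 5 = 45.
The 4 extra days are Sun, Mon, Tue, Wed — 3 of them qualify.
Total: 45 + 3 = 48.
Holidays: 1944-12-15 (Fri); 1944-12-20 (Wed); 1944-12-21 (Thu).
All 3 holidays fall on weekdays, so subtract 3.
Business days: 48 − 3 = 45.

45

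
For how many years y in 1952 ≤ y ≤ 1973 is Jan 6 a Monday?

Day of week of January 6 in each year:
1952: Sun, 1953: Tue, 1954: Wed, 1955: Thu, 1956: Fri, 1957: Sun, 1958: Mon ✓, 1959: Tue, 1960: Wed, 1961: Fri, 1962: Sat, 1963: Sun, 1964: Mon ✓, 1965: Wed, 1966: Thu, 1967: Fri, 1968: Sat, 1969: Mon ✓, 1970: Tue, 1971: Wed, 1972: Thu, 1973: Sat
Mondays: 1958, 1964, 1969.

3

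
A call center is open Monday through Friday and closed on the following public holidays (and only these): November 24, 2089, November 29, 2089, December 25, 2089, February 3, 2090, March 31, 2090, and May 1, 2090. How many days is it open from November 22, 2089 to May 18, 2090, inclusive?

123

November 22, 2089 is a Tuesday.
From November 22, 2089 to May 18, 2090 is 178 days inclusive.
178 = 7 × 25 + 3, so there are 25 full weeks plus 3 extra days.
Each full week contributes 5 weekdays (Mon–Fri): 25 × 5 = 125.
The 3 extra days are Tuesday, Wednesday, Thursday — 3 of them qualify.
Total: 125 + 3 = 128.
Holidays: November 24, 2089 (Thu); November 29, 2089 (Tue); December 25, 2089 (Sun); February 3, 2090 (Fri); March 31, 2090 (Fri); May 1, 2090 (Mon).
5 of the 6 holidays fall on weekdays; the rest are weekends and were already excluded.
Business days: 128 − 5 = 123.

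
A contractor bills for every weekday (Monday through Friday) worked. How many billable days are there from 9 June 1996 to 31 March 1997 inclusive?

211

9 June 1996 is a Sunday.
From 9 June 1996 to 31 March 1997 is 296 days inclusive.
296 = 7 × 42 + 2, so there are 42 full weeks plus 2 extra days.
Each full week contributes 5 weekdays (Mon–Fri): 42 × 5 = 210.
The 2 extra days are Sun, Mon — 1 of them qualifies.
Total: 210 + 1 = 211.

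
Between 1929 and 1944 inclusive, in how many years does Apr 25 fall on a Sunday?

Day of week of April 25 in each year:
1929: Thu, 1930: Fri, 1931: Sat, 1932: Mon, 1933: Tue, 1934: Wed, 1935: Thu, 1936: Sat, 1937: Sun ✓, 1938: Mon, 1939: Tue, 1940: Thu, 1941: Fri, 1942: Sat, 1943: Sun ✓, 1944: Tue
Sundays: 1937, 1943.

2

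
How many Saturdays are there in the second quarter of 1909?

April 1, 1909 is a Thursday.
The range spans 91 days (inclusive of both endpoints).
91 = 7 × 13, so the span is exactly 13 full weeks.
Each full week contributes one Saturday: 13 so far.

13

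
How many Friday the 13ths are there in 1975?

The 13th falls on a Friday when the month's 13th has weekday Fri.
Jan 13 is Mon; Feb 13 is Thu; Mar 13 is Thu; Apr 13 is Sun; May 13 is Tue; Jun 13 is Fri ✓; Jul 13 is Sun; Aug 13 is Wed; Sep 13 is Sat; Oct 13 is Mon; Nov 13 is Thu; Dec 13 is Sat.
Friday the 13ths: Jun.

1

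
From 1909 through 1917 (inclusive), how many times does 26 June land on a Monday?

2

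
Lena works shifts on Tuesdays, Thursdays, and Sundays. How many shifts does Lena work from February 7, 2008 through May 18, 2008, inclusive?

44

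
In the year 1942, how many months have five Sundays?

A month has five Sundays exactly when Sunday falls within its first (length − 28) days.
Jan: 31 days, starts Thu → 5 of Thu, Fri, Sat
Feb: 28 days, starts Sun → 5 of (none)
Mar: 31 days, starts Sun → 5 of Sun, Mon, Tue ✓
Apr: 30 days, starts Wed → 5 of Wed, Thu
May: 31 days, starts Fri → 5 of Fri, Sat, Sun ✓
Jun: 30 days, starts Mon → 5 of Mon, Tue
Jul: 31 days, starts Wed → 5 of Wed, Thu, Fri
Aug: 31 days, starts Sat → 5 of Sat, Sun, Mon ✓
Sep: 30 days, starts Tue → 5 of Tue, Wed
Oct: 31 days, starts Thu → 5 of Thu, Fri, Sat
Nov: 30 days, starts Sun → 5 of Sun, Mon ✓
Dec: 31 days, starts Tue → 5 of Tue, Wed, Thu
Months with five Sundays: Mar, May, Aug, Nov.

4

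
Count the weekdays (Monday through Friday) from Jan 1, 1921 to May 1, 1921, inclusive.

85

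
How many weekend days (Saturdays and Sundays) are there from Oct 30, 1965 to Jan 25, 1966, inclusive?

Oct 30, 1965 is a Saturday.
From Oct 30, 1965 to Jan 25, 1966 is 88 days inclusive.
88 = 7 × 12 + 4, so there are 12 full weeks plus 4 extra days.
Each full week contributes 2 weekend days (Sat, Sun): 12 × 2 = 24.
The 4 extra days are Saturday, Sunday, Monday, Tuesday — 2 of them qualify.
Total: 24 + 2 = 26.

26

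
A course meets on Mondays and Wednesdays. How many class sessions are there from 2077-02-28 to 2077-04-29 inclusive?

2077-02-28 is a Sunday.
The range spans 61 days (inclusive of both endpoints).
61 = 7 × 8 + 5, so there are 8 full weeks plus 5 extra days.
Each full week contributes 2 days from the set (Mon, Wed): 8 × 2 = 16.
The 5 extra days are Sunday, Monday, Tuesday, Wednesday, Thursday — 2 of them qualify.
Total: 16 + 2 = 18.

18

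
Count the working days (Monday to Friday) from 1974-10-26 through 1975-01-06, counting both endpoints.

51 weekdays

1974-10-26 is a Saturday.
From 1974-10-26 to 1975-01-06 is 73 days inclusive.
73 = 7 × 10 + 3, so there are 10 full weeks plus 3 extra days.
Each full week contributes 5 weekdays (Mon–Fri): 10 × 5 = 50.
The 3 extra days are Saturday, Sunday, Monday — 1 of them qualifies.
Total: 50 + 1 = 51.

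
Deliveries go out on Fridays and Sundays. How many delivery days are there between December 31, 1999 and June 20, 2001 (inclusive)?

154

December 31, 1999 is a Friday.
The range spans 538 days (inclusive of both endpoints).
538 = 7 × 76 + 6, so there are 76 full weeks plus 6 extra days.
Each full week contributes 2 days from the set (Fri, Sun): 76 × 2 = 152.
The 6 extra days are Friday, Saturday, Sunday, Monday, Tuesday, Wednesday — 2 of them qualify.
Total: 152 + 2 = 154.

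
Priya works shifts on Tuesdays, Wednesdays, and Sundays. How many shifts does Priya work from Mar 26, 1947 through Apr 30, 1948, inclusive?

Mar 26, 1947 is a Wednesday.
The range spans 402 days (inclusive of both endpoints).
402 = 7 × 57 + 3, so there are 57 full weeks plus 3 extra days.
Each full week contributes 3 days from the set (Tue, Wed, Sun): 57 × 3 = 171.
The 3 extra days are Wednesday, Thursday, Friday — 1 of them qualifies.
Total: 171 + 1 = 172.

172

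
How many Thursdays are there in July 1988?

1988-07-01 is a Friday.
That's 31 days from start to end, counting both.
31 = 7 × 4 + 3, so there are 4 full weeks plus 3 extra days.
Each full week contributes one Thursday: 4 so far.
The 3 extra days are Friday, Saturday, Sunday — none qualify.
Total: 4 + 0 = 4.

4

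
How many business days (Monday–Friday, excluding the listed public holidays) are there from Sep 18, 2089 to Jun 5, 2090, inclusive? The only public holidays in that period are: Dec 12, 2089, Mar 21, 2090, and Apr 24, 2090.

Sep 18, 2089 is a Sunday.
The range spans 261 days (inclusive of both endpoints).
261 = 7 × 37 + 2, so there are 37 full weeks plus 2 extra days.
Each full week contributes 5 weekdays (Mon–Fri): 37 × 5 = 185.
The 2 extra days are Sunday, Monday — 1 of them qualifies.
Total: 185 + 1 = 186.
Holidays: Dec 12, 2089 (Mon); Mar 21, 2090 (Tue); Apr 24, 2090 (Mon).
All 3 holidays fall on weekdays, so subtract 3.
Business days: 186 − 3 = 183.

183 business days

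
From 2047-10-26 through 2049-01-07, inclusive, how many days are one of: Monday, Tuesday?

2047-10-26 is a Saturday.
The range spans 440 days (inclusive of both endpoints).
440 = 7 × 62 + 6, so there are 62 full weeks plus 6 extra days.
Each full week contributes 2 days from the set (Mon, Tue): 62 × 2 = 124.
The 6 extra days are Saturday, Sunday, Monday, Tuesday, Wednesday, Thursday — 2 of them qualify.
Total: 124 + 2 = 126.

126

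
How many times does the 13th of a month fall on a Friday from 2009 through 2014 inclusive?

11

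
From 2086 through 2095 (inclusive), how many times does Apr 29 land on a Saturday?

1

Day of week of April 29 in each year:
2086: Mon, 2087: Tue, 2088: Thu, 2089: Fri, 2090: Sat ✓, 2091: Sun, 2092: Tue, 2093: Wed, 2094: Thu, 2095: Fri
Saturdays: 2090.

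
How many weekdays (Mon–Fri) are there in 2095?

260 weekdays

Jan 1, 2095 is a Saturday.
The range spans 365 days (inclusive of both endpoints).
365 = 7 × 52 + 1, so there are 52 full weeks plus 1 extra day.
Each full week contributes 5 weekdays (Mon–Fri): 52 × 5 = 260.
The 1 extra day is Sat — none qualify.
Total: 260 + 0 = 260.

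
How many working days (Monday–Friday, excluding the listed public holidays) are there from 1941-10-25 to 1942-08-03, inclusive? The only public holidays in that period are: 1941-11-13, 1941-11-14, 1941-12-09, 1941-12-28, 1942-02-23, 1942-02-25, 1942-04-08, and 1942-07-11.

1941-10-25 is a Saturday.
That's 283 days from start to end, counting both.
283 = 7 × 40 + 3, so there are 40 full weeks plus 3 extra days.
Each full week contributes 5 weekdays (Mon–Fri): 40 × 5 = 200.
The 3 extra days are Sat, Sun, Mon — 1 of them qualifies.
Total: 200 + 1 = 201.
Holidays: 1941-11-13 (Thu); 1941-11-14 (Fri); 1941-12-09 (Tue); 1941-12-28 (Sun); 1942-02-23 (Mon); 1942-02-25 (Wed); 1942-04-08 (Wed); 1942-07-11 (Sat).
6 of the 8 holidays fall on weekdays; the rest are weekends and were already excluded.
Business days: 201 − 6 = 195.

195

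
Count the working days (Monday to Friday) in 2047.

261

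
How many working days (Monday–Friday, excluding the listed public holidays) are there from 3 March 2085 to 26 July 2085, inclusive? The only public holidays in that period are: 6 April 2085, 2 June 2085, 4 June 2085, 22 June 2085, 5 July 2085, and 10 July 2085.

99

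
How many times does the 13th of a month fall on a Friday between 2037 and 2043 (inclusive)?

14

Friday-the-13ths by year:
2037: Feb, Mar, Nov
2038: Aug
2039: May
2040: Jan, Apr, Jul
2041: Sep, Dec
2042: Jun
2043: Feb, Mar, Nov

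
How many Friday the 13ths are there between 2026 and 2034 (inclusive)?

15

Friday-the-13ths by year:
2026: Feb, Mar, Nov
2027: Aug
2028: Oct
2029: Apr, Jul
2030: Sep, Dec
2031: Jun
2032: Feb, Aug
2033: May
2034: Jan, Oct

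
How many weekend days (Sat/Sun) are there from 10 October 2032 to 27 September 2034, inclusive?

10 October 2032 is a Sunday.
That's 718 days from start to end, counting both.
718 = 7 × 102 + 4, so there are 102 full weeks plus 4 extra days.
Each full week contributes 2 weekend days (Sat, Sun): 102 × 2 = 204.
The 4 extra days are Sun, Mon, Tue, Wed — 1 of them qualifies.
Total: 204 + 1 = 205.

205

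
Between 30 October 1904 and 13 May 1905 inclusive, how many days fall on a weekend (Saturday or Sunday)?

56

30 October 1904 is a Sunday.
That's 196 days from start to end, counting both.
196 = 7 × 28, so the span is exactly 28 full weeks.
Each full week contributes 2 weekend days (Sat, Sun): 28 × 2 = 56.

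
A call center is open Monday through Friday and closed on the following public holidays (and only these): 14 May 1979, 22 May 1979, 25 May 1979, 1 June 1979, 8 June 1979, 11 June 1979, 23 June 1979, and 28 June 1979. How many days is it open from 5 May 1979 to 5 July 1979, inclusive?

37

5 May 1979 is a Saturday.
That's 62 days from start to end, counting both.
62 = 7 × 8 + 6, so there are 8 full weeks plus 6 extra days.
Each full week contributes 5 weekdays (Mon–Fri): 8 × 5 = 40.
The 6 extra days are Sat, Sun, Mon, Tue, Wed, Thu — 4 of them qualify.
Total: 40 + 4 = 44.
Holidays: 14 May 1979 (Mon); 22 May 1979 (Tue); 25 May 1979 (Fri); 1 June 1979 (Fri); 8 June 1979 (Fri); 11 June 1979 (Mon); 23 June 1979 (Sat); 28 June 1979 (Thu).
7 of the 8 holidays fall on weekdays; the rest are weekends and were already excluded.
Business days: 44 − 7 = 37.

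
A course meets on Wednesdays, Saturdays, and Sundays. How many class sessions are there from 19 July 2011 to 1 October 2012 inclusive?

19 July 2011 is a Tuesday.
That's 441 days from start to end, counting both.
441 = 7 × 63, so the span is exactly 63 full weeks.
Each full week contributes 3 days from the set (Wed, Sat, Sun): 63 × 3 = 189.
Total: 189.

189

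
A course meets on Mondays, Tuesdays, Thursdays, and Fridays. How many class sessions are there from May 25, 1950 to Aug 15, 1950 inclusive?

48

May 25, 1950 is a Thursday.
From May 25, 1950 to Aug 15, 1950 is 83 days inclusive.
83 = 7 × 11 + 6, so there are 11 full weeks plus 6 extra days.
Each full week contributes 4 days from the set (Mon, Tue, Thu, Fri): 11 × 4 = 44.
The 6 extra days are Thursday, Friday, Saturday, Sunday, Monday, Tuesday — 4 of them qualify.
Total: 44 + 4 = 48.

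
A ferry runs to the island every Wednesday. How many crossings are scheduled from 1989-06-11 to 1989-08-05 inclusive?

1989-06-11 is a Sunday.
The range spans 56 days (inclusive of both endpoints).
56 = 7 × 8, so the span is exactly 8 full weeks.
Each full week contributes one Wednesday: 8 so far.

8 Wednesdays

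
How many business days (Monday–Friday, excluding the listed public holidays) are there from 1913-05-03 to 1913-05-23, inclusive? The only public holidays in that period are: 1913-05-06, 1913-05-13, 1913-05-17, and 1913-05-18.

13 business days

1913-05-03 is a Saturday.
From 1913-05-03 to 1913-05-23 is 21 days inclusive.
21 = 7 × 3, so the span is exactly 3 full weeks.
Each full week contributes 5 weekdays (Mon–Fri): 3 × 5 = 15.
Holidays: 1913-05-06 (Tue); 1913-05-13 (Tue); 1913-05-17 (Sat); 1913-05-18 (Sun).
2 of the 4 holidays fall on weekdays; the rest are weekends and were already excluded.
Business days: 15 − 2 = 13.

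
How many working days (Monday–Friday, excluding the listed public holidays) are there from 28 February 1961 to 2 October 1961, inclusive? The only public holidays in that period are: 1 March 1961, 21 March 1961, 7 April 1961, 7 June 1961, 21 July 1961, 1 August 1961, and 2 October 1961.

28 February 1961 is a Tuesday.
That's 217 days from start to end, counting both.
217 = 7 × 31, so the span is exactly 31 full weeks.
Each full week contributes 5 weekdays (Mon–Fri): 31 × 5 = 155.
Holidays: 1 March 1961 (Wed); 21 March 1961 (Tue); 7 April 1961 (Fri); 7 June 1961 (Wed); 21 July 1961 (Fri); 1 August 1961 (Tue); 2 October 1961 (Mon).
All 7 holidays fall on weekdays, so subtract 7.
Business days: 155 − 7 = 148.

148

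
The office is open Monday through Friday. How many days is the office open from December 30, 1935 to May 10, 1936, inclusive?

95 weekdays

December 30, 1935 is a Monday.
That's 133 days from start to end, counting both.
133 = 7 × 19, so the span is exactly 19 full weeks.
Each full week contributes 5 weekdays (Mon–Fri): 19 × 5 = 95.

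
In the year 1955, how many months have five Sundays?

4

A month has five Sundays exactly when Sunday falls within its first (length − 28) days.
Jan: 31 days, starts Sat → 5 of Sat, Sun, Mon ✓
Feb: 28 days, starts Tue → 5 of (none)
Mar: 31 days, starts Tue → 5 of Tue, Wed, Thu
Apr: 30 days, starts Fri → 5 of Fri, Sat
May: 31 days, starts Sun → 5 of Sun, Mon, Tue ✓
Jun: 30 days, starts Wed → 5 of Wed, Thu
Jul: 31 days, starts Fri → 5 of Fri, Sat, Sun ✓
Aug: 31 days, starts Mon → 5 of Mon, Tue, Wed
Sep: 30 days, starts Thu → 5 of Thu, Fri
Oct: 31 days, starts Sat → 5 of Sat, Sun, Mon ✓
Nov: 30 days, starts Tue → 5 of Tue, Wed
Dec: 31 days, starts Thu → 5 of Thu, Fri, Sat
Months with five Sundays: Jan, May, Jul, Oct.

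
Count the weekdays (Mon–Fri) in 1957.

January 1, 1957 is a Tuesday.
That's 365 days from start to end, counting both.
365 = 7 × 52 + 1, so there are 52 full weeks plus 1 extra day.
Each full week contributes 5 weekdays (Mon–Fri): 52 × 5 = 260.
The 1 extra day is Tue — 1 of them qualifies.
Total: 260 + 1 = 261.

261 weekdays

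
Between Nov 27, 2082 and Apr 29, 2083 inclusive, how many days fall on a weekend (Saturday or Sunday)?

Nov 27, 2082 is a Friday.
That's 154 days from start to end, counting both.
154 = 7 × 22, so the span is exactly 22 full weeks.
Each full week contributes 2 weekend days (Sat, Sun): 22 × 2 = 44.

44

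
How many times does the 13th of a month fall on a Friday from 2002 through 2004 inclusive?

5

Friday-the-13ths by year:
2002: Sep, Dec
2003: Jun
2004: Feb, Aug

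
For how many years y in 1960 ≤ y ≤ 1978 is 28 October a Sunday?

2

Day of week of October 28 in each year:
1960: Fri, 1961: Sat, 1962: Sun ✓, 1963: Mon, 1964: Wed, 1965: Thu, 1966: Fri, 1967: Sat, 1968: Mon, 1969: Tue, 1970: Wed, 1971: Thu, 1972: Sat, 1973: Sun ✓, 1974: Mon, 1975: Tue, 1976: Thu, 1977: Fri, 1978: Sat
Sundays: 1962, 1973.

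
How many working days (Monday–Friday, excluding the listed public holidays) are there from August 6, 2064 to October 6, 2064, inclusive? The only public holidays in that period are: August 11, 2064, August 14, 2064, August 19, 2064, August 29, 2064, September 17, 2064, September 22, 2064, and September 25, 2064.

37

August 6, 2064 is a Wednesday.
The range spans 62 days (inclusive of both endpoints).
62 = 7 × 8 + 6, so there are 8 full weeks plus 6 extra days.
Each full week contributes 5 weekdays (Mon–Fri): 8 × 5 = 40.
The 6 extra days are Wednesday, Thursday, Friday, Saturday, Sunday, Monday — 4 of them qualify.
Total: 40 + 4 = 44.
Holidays: August 11, 2064 (Mon); August 14, 2064 (Thu); August 19, 2064 (Tue); August 29, 2064 (Fri); September 17, 2064 (Wed); September 22, 2064 (Mon); September 25, 2064 (Thu).
All 7 holidays fall on weekdays, so subtract 7.
Business days: 44 − 7 = 37.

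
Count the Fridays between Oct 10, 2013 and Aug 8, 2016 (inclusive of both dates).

Oct 10, 2013 is a Thursday.
That's 1034 days from start to end, counting both.
1034 = 7 × 147 + 5, so there are 147 full weeks plus 5 extra days.
Each full week contributes one Friday: 147 so far.
The 5 extra days are Thu, Fri, Sat, Sun, Mon — 1 of them qualifies.
Total: 147 + 1 = 148.

148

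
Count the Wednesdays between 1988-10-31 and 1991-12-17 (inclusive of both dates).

163 Wednesdays

1988-10-31 is a Monday.
That's 1143 days from start to end, counting both.
1143 = 7 × 163 + 2, so there are 163 full weeks plus 2 extra days.
Each full week contributes one Wednesday: 163 so far.
The 2 extra days are Monday, Tuesday — none qualify.
Total: 163 + 0 = 163.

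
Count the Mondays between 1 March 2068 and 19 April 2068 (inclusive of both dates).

1 March 2068 is a Thursday.
That's 50 days from start to end, counting both.
50 = 7 × 7 + 1, so there are 7 full weeks plus 1 extra day.
Each full week contributes one Monday: 7 so far.
The 1 extra day is Thu — none qualify.
Total: 7 + 0 = 7.

7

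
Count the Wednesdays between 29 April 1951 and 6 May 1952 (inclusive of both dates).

29 April 1951 is a Sunday.
That's 374 days from start to end, counting both.
374 = 7 × 53 + 3, so there are 53 full weeks plus 3 extra days.
Each full week contributes one Wednesday: 53 so far.
The 3 extra days are Sunday, Monday, Tuesday — none qualify.
Total: 53 + 0 = 53.

53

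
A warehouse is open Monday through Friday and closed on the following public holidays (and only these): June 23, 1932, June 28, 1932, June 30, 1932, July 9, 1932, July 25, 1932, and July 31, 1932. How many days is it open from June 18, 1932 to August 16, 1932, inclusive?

June 18, 1932 is a Saturday.
The range spans 60 days (inclusive of both endpoints).
60 = 7 × 8 + 4, so there are 8 full weeks plus 4 extra days.
Each full week contributes 5 weekdays (Mon–Fri): 8 × 5 = 40.
The 4 extra days are Saturday, Sunday, Monday, Tuesday — 2 of them qualify.
Total: 40 + 2 = 42.
Holidays: June 23, 1932 (Thu); June 28, 1932 (Tue); June 30, 1932 (Thu); July 9, 1932 (Sat); July 25, 1932 (Mon); July 31, 1932 (Sun).
4 of the 6 holidays fall on weekdays; the rest are weekends and were already excluded.
Business days: 42 − 4 = 38.

38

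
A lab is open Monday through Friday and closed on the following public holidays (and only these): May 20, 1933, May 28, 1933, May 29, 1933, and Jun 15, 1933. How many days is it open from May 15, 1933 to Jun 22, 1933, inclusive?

27

May 15, 1933 is a Monday.
From May 15, 1933 to Jun 22, 1933 is 39 days inclusive.
39 = 7 × 5 + 4, so there are 5 full weeks plus 4 extra days.
Each full week contributes 5 weekdays (Mon–Fri): 5 × 5 = 25.
The 4 extra days are Monday, Tuesday, Wednesday, Thursday — 4 of them qualify.
Total: 25 + 4 = 29.
Holidays: May 20, 1933 (Sat); May 28, 1933 (Sun); May 29, 1933 (Mon); Jun 15, 1933 (Thu).
2 of the 4 holidays fall on weekdays; the rest are weekends and were already excluded.
Business days: 29 − 2 = 27.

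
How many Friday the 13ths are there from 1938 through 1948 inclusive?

18

Friday-the-13ths by year:
1938: May
1939: Jan, Oct
1940: Sep, Dec
1941: Jun
1942: Feb, Mar, Nov
1943: Aug
1944: Oct
1945: Apr, Jul
1946: Sep, Dec
1947: Jun
1948: Feb, Aug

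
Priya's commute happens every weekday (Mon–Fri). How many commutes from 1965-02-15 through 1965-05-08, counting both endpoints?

60

1965-02-15 is a Monday.
The range spans 83 days (inclusive of both endpoints).
83 = 7 × 11 + 6, so there are 11 full weeks plus 6 extra days.
Each full week contributes 5 weekdays (Mon–Fri): 11 × 5 = 55.
The 6 extra days are Monday, Tuesday, Wednesday, Thursday, Friday, Saturday — 5 of them qualify.
Total: 55 + 5 = 60.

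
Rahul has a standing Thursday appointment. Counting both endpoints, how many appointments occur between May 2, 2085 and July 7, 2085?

10

May 2, 2085 is a Wednesday.
From May 2, 2085 to July 7, 2085 is 67 days inclusive.
67 = 7 × 9 + 4, so there are 9 full weeks plus 4 extra days.
Each full week contributes one Thursday: 9 so far.
The 4 extra days are Wednesday, Thursday, Friday, Saturday — 1 of them qualifies.
Total: 9 + 1 = 10.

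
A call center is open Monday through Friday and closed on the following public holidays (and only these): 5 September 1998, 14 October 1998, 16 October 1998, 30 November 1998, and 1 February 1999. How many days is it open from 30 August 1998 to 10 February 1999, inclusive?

114

30 August 1998 is a Sunday.
From 30 August 1998 to 10 February 1999 is 165 days inclusive.
165 = 7 × 23 + 4, so there are 23 full weeks plus 4 extra days.
Each full week contributes 5 weekdays (Mon–Fri): 23 × 5 = 115.
The 4 extra days are Sunday, Monday, Tuesday, Wednesday — 3 of them qualify.
Total: 115 + 3 = 118.
Holidays: 5 September 1998 (Sat); 14 October 1998 (Wed); 16 October 1998 (Fri); 30 November 1998 (Mon); 1 February 1999 (Mon).
4 of the 5 holidays fall on weekdays; the rest are weekends and were already excluded.
Business days: 118 − 4 = 114.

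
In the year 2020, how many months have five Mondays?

4

A month has five Mondays exactly when Monday falls within its first (length − 28) days.
Jan: 31 days, starts Wed → 5 of Wed, Thu, Fri
Feb: 29 days, starts Sat → 5 of Sat
Mar: 31 days, starts Sun → 5 of Sun, Mon, Tue ✓
Apr: 30 days, starts Wed → 5 of Wed, Thu
May: 31 days, starts Fri → 5 of Fri, Sat, Sun
Jun: 30 days, starts Mon → 5 of Mon, Tue ✓
Jul: 31 days, starts Wed → 5 of Wed, Thu, Fri
Aug: 31 days, starts Sat → 5 of Sat, Sun, Mon ✓
Sep: 30 days, starts Tue → 5 of Tue, Wed
Oct: 31 days, starts Thu → 5 of Thu, Fri, Sat
Nov: 30 days, starts Sun → 5 of Sun, Mon ✓
Dec: 31 days, starts Tue → 5 of Tue, Wed, Thu
Months with five Mondays: Mar, Jun, Aug, Nov.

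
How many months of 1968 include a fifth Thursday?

4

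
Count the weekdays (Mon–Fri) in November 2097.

21 weekdays

Nov 1, 2097 is a Friday.
That's 30 days from start to end, counting both.
30 = 7 × 4 + 2, so there are 4 full weeks plus 2 extra days.
Each full week contributes 5 weekdays (Mon–Fri): 4 × 5 = 20.
The 2 extra days are Fri, Sat — 1 of them qualifies.
Total: 20 + 1 = 21.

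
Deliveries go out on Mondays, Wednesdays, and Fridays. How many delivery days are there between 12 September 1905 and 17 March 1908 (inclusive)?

393

12 September 1905 is a Tuesday.
That's 918 days from start to end, counting both.
918 = 7 × 131 + 1, so there are 131 full weeks plus 1 extra day.
Each full week contributes 3 days from the set (Mon, Wed, Fri): 131 × 3 = 393.
The 1 extra day is Tue — none qualify.
Total: 393 + 0 = 393.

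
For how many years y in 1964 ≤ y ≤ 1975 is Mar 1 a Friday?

Day of week of March 1 in each year:
1964: Sun, 1965: Mon, 1966: Tue, 1967: Wed, 1968: Fri ✓, 1969: Sat, 1970: Sun, 1971: Mon, 1972: Wed, 1973: Thu, 1974: Fri ✓, 1975: Sat
Fridays: 1968, 1974.

2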